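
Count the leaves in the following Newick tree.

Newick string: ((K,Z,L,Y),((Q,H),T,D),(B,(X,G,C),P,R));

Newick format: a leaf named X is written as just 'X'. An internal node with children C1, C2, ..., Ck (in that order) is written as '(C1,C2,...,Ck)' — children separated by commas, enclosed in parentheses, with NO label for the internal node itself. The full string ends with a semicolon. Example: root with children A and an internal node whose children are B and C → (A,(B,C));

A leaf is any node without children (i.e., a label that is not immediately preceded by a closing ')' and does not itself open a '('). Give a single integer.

Newick: ((K,Z,L,Y),((Q,H),T,D),(B,(X,G,C),P,R));
Scan left-to-right; a leaf is any maximal label run not followed by '(':
  pos 2: leaf 'K' → count = 1
  pos 4: leaf 'Z' → count = 2
  pos 6: leaf 'L' → count = 3
  pos 8: leaf 'Y' → count = 4
  pos 13: leaf 'Q' → count = 5
  pos 15: leaf 'H' → count = 6
  pos 18: leaf 'T' → count = 7
  pos 20: leaf 'D' → count = 8
  pos 24: leaf 'B' → count = 9
  pos 27: leaf 'X' → count = 10
  pos 29: leaf 'G' → count = 11
  pos 31: leaf 'C' → count = 12
  pos 34: leaf 'P' → count = 13
  pos 36: leaf 'R' → count = 14
Total leaves: 14

Answer: 14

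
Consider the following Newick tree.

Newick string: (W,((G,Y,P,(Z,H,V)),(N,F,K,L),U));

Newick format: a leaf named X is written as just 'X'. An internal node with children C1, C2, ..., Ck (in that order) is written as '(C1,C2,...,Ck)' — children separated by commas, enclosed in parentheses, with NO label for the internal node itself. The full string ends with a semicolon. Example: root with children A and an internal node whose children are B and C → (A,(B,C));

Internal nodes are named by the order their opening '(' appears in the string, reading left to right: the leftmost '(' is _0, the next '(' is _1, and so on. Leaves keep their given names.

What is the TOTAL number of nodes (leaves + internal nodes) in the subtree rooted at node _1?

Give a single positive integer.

Newick: (W,((G,Y,P,(Z,H,V)),(N,F,K,L),U));
Locate _1: it is the '(' at position 3 (the 2nd '(' reading left to right).
Query: subtree rooted at _1
_1: subtree_size = 1 + 14
  _2: subtree_size = 1 + 7
    G: subtree_size = 1 + 0
    Y: subtree_size = 1 + 0
    P: subtree_size = 1 + 0
    _3: subtree_size = 1 + 3
      Z: subtree_size = 1 + 0
      H: subtree_size = 1 + 0
      V: subtree_size = 1 + 0
  _4: subtree_size = 1 + 4
    N: subtree_size = 1 + 0
    F: subtree_size = 1 + 0
    K: subtree_size = 1 + 0
    L: subtree_size = 1 + 0
  U: subtree_size = 1 + 0
Total subtree size of _1: 15

Answer: 15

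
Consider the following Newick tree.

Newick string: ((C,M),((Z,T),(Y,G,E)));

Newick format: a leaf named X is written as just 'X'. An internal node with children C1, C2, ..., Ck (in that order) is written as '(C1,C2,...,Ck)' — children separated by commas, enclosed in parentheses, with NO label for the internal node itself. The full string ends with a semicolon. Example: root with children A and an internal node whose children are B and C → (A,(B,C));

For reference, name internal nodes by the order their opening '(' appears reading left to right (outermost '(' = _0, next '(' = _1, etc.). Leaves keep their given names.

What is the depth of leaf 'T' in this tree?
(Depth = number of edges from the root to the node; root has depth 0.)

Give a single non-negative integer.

Newick: ((C,M),((Z,T),(Y,G,E)));
Naming internals by '(' encounter order: outermost '(' = _0, next = _1, ...
Query node: T
Path from root: _0 -> _2 -> _3 -> T
Depth of T: 3 (number of edges from root)

Answer: 3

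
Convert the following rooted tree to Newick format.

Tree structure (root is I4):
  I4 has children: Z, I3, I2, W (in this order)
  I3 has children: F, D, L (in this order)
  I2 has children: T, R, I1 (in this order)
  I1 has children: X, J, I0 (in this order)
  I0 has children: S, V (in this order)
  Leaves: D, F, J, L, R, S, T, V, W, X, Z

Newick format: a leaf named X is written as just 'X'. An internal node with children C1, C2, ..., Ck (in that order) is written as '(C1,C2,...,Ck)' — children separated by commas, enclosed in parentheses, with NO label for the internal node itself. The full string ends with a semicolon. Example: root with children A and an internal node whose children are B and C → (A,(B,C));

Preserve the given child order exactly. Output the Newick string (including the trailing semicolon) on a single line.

Answer: (Z,(F,D,L),(T,R,(X,J,(S,V))),W);

Derivation:
internal I4 with children ['Z', 'I3', 'I2', 'W']
  leaf 'Z' → 'Z'
  internal I3 with children ['F', 'D', 'L']
    leaf 'F' → 'F'
    leaf 'D' → 'D'
    leaf 'L' → 'L'
  → '(F,D,L)'
  internal I2 with children ['T', 'R', 'I1']
    leaf 'T' → 'T'
    leaf 'R' → 'R'
    internal I1 with children ['X', 'J', 'I0']
      leaf 'X' → 'X'
      leaf 'J' → 'J'
      internal I0 with children ['S', 'V']
        leaf 'S' → 'S'
        leaf 'V' → 'V'
      → '(S,V)'
    → '(X,J,(S,V))'
  → '(T,R,(X,J,(S,V)))'
  leaf 'W' → 'W'
→ '(Z,(F,D,L),(T,R,(X,J,(S,V))),W)'
Final: (Z,(F,D,L),(T,R,(X,J,(S,V))),W);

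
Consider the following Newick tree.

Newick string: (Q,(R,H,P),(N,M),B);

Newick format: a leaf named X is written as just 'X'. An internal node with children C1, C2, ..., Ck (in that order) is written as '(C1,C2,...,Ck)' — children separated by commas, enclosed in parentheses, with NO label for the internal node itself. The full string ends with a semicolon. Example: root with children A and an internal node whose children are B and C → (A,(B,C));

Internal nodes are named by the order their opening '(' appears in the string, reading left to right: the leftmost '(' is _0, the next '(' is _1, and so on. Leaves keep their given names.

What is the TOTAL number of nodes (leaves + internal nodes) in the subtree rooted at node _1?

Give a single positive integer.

Newick: (Q,(R,H,P),(N,M),B);
Locate _1: it is the '(' at position 3 (the 2nd '(' reading left to right).
Query: subtree rooted at _1
_1: subtree_size = 1 + 3
  R: subtree_size = 1 + 0
  H: subtree_size = 1 + 0
  P: subtree_size = 1 + 0
Total subtree size of _1: 4

Answer: 4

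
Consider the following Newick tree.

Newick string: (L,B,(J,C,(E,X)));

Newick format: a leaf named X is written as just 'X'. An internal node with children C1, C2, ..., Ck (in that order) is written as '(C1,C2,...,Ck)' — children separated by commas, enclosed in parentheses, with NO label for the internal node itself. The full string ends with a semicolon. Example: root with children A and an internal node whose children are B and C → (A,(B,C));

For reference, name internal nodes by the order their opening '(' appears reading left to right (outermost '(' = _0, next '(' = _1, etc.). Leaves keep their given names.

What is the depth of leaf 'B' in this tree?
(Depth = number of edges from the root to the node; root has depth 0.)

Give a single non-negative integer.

Answer: 1

Derivation:
Newick: (L,B,(J,C,(E,X)));
Naming internals by '(' encounter order: outermost '(' = _0, next = _1, ...
Query node: B
Path from root: _0 -> B
Depth of B: 1 (number of edges from root)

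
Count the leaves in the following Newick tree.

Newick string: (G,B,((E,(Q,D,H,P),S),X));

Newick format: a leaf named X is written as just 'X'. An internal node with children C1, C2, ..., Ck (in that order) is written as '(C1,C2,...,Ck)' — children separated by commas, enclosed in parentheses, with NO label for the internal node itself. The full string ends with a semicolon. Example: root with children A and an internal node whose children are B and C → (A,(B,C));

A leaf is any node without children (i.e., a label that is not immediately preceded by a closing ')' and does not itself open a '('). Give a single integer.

Answer: 9

Derivation:
Newick: (G,B,((E,(Q,D,H,P),S),X));
Scan left-to-right; a leaf is any maximal label run not followed by '(':
  pos 1: leaf 'G' → count = 1
  pos 3: leaf 'B' → count = 2
  pos 7: leaf 'E' → count = 3
  pos 10: leaf 'Q' → count = 4
  pos 12: leaf 'D' → count = 5
  pos 14: leaf 'H' → count = 6
  pos 16: leaf 'P' → count = 7
  pos 19: leaf 'S' → count = 8
  pos 22: leaf 'X' → count = 9
Total leaves: 9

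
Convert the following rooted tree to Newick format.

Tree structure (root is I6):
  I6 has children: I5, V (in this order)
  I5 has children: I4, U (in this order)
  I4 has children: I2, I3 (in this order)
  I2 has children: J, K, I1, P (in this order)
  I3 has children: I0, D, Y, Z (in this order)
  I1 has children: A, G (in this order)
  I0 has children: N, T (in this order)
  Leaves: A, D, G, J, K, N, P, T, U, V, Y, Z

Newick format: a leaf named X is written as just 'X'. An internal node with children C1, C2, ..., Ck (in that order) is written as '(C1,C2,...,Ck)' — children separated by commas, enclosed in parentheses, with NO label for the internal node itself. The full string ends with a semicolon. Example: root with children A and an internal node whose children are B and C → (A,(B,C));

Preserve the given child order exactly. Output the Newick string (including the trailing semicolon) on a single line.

internal I6 with children ['I5', 'V']
  internal I5 with children ['I4', 'U']
    internal I4 with children ['I2', 'I3']
      internal I2 with children ['J', 'K', 'I1', 'P']
        leaf 'J' → 'J'
        leaf 'K' → 'K'
        internal I1 with children ['A', 'G']
          leaf 'A' → 'A'
          leaf 'G' → 'G'
        → '(A,G)'
        leaf 'P' → 'P'
      → '(J,K,(A,G),P)'
      internal I3 with children ['I0', 'D', 'Y', 'Z']
        internal I0 with children ['N', 'T']
          leaf 'N' → 'N'
          leaf 'T' → 'T'
        → '(N,T)'
        leaf 'D' → 'D'
        leaf 'Y' → 'Y'
        leaf 'Z' → 'Z'
      → '((N,T),D,Y,Z)'
    → '((J,K,(A,G),P),((N,T),D,Y,Z))'
    leaf 'U' → 'U'
  → '(((J,K,(A,G),P),((N,T),D,Y,Z)),U)'
  leaf 'V' → 'V'
→ '((((J,K,(A,G),P),((N,T),D,Y,Z)),U),V)'
Final: ((((J,K,(A,G),P),((N,T),D,Y,Z)),U),V);

Answer: ((((J,K,(A,G),P),((N,T),D,Y,Z)),U),V);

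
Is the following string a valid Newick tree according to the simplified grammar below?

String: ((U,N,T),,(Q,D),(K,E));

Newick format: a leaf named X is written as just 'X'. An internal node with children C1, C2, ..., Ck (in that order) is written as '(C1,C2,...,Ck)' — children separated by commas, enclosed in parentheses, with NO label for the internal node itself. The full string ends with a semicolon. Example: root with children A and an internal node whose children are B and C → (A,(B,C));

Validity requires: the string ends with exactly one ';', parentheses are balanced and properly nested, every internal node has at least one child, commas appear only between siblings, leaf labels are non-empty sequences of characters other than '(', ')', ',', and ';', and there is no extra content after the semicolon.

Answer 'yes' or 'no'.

Answer: no

Derivation:
Input: ((U,N,T),,(Q,D),(K,E));
Paren balance: 4 '(' vs 4 ')' OK
Ends with single ';': True
Full parse: FAILS (empty leaf label at pos 9)
Valid: False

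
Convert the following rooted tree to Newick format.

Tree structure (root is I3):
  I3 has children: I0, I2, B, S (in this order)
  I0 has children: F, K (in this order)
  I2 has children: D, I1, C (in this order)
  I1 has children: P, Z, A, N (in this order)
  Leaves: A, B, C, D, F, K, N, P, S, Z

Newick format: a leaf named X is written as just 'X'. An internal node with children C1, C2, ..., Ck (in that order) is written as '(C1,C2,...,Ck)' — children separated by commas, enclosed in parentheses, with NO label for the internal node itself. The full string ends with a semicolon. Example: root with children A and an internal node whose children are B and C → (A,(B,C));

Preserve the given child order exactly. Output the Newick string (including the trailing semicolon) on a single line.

Answer: ((F,K),(D,(P,Z,A,N),C),B,S);

Derivation:
internal I3 with children ['I0', 'I2', 'B', 'S']
  internal I0 with children ['F', 'K']
    leaf 'F' → 'F'
    leaf 'K' → 'K'
  → '(F,K)'
  internal I2 with children ['D', 'I1', 'C']
    leaf 'D' → 'D'
    internal I1 with children ['P', 'Z', 'A', 'N']
      leaf 'P' → 'P'
      leaf 'Z' → 'Z'
      leaf 'A' → 'A'
      leaf 'N' → 'N'
    → '(P,Z,A,N)'
    leaf 'C' → 'C'
  → '(D,(P,Z,A,N),C)'
  leaf 'B' → 'B'
  leaf 'S' → 'S'
→ '((F,K),(D,(P,Z,A,N),C),B,S)'
Final: ((F,K),(D,(P,Z,A,N),C),B,S);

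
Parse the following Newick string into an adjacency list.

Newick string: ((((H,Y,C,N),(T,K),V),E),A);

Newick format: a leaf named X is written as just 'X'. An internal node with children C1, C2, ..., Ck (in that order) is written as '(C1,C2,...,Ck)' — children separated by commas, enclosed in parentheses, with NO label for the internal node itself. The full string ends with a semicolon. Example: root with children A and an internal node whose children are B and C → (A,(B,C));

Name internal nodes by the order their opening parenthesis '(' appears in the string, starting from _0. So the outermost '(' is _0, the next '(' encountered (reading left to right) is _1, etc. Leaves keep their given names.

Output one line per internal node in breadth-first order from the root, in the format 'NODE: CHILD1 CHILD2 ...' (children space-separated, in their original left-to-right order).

Input: ((((H,Y,C,N),(T,K),V),E),A);
Scanning left-to-right, naming '(' by encounter order:
  pos 0: '(' -> open internal node _0 (depth 1)
  pos 1: '(' -> open internal node _1 (depth 2)
  pos 2: '(' -> open internal node _2 (depth 3)
  pos 3: '(' -> open internal node _3 (depth 4)
  pos 11: ')' -> close internal node _3 (now at depth 3)
  pos 13: '(' -> open internal node _4 (depth 4)
  pos 17: ')' -> close internal node _4 (now at depth 3)
  pos 20: ')' -> close internal node _2 (now at depth 2)
  pos 23: ')' -> close internal node _1 (now at depth 1)
  pos 26: ')' -> close internal node _0 (now at depth 0)
Total internal nodes: 5
BFS adjacency from root:
  _0: _1 A
  _1: _2 E
  _2: _3 _4 V
  _3: H Y C N
  _4: T K

Answer: _0: _1 A
_1: _2 E
_2: _3 _4 V
_3: H Y C N
_4: T K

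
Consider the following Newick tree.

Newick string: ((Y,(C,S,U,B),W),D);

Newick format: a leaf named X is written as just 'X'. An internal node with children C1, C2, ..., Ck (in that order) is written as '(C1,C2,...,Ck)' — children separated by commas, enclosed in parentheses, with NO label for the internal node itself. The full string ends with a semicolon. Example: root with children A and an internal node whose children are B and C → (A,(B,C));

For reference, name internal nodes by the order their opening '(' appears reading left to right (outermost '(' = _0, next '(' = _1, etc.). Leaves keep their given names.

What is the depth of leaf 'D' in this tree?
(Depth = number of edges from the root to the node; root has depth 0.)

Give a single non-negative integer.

Answer: 1

Derivation:
Newick: ((Y,(C,S,U,B),W),D);
Naming internals by '(' encounter order: outermost '(' = _0, next = _1, ...
Query node: D
Path from root: _0 -> D
Depth of D: 1 (number of edges from root)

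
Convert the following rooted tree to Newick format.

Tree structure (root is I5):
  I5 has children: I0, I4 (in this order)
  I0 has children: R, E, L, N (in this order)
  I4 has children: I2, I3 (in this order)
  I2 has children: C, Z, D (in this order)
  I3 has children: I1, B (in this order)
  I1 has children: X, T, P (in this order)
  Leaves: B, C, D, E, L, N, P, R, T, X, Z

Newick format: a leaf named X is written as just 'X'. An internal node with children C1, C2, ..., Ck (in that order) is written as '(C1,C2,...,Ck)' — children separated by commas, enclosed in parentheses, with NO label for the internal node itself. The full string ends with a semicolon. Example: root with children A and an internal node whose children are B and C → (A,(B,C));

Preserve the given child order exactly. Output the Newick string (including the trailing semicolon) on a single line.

internal I5 with children ['I0', 'I4']
  internal I0 with children ['R', 'E', 'L', 'N']
    leaf 'R' → 'R'
    leaf 'E' → 'E'
    leaf 'L' → 'L'
    leaf 'N' → 'N'
  → '(R,E,L,N)'
  internal I4 with children ['I2', 'I3']
    internal I2 with children ['C', 'Z', 'D']
      leaf 'C' → 'C'
      leaf 'Z' → 'Z'
      leaf 'D' → 'D'
    → '(C,Z,D)'
    internal I3 with children ['I1', 'B']
      internal I1 with children ['X', 'T', 'P']
        leaf 'X' → 'X'
        leaf 'T' → 'T'
        leaf 'P' → 'P'
      → '(X,T,P)'
      leaf 'B' → 'B'
    → '((X,T,P),B)'
  → '((C,Z,D),((X,T,P),B))'
→ '((R,E,L,N),((C,Z,D),((X,T,P),B)))'
Final: ((R,E,L,N),((C,Z,D),((X,T,P),B)));

Answer: ((R,E,L,N),((C,Z,D),((X,T,P),B)));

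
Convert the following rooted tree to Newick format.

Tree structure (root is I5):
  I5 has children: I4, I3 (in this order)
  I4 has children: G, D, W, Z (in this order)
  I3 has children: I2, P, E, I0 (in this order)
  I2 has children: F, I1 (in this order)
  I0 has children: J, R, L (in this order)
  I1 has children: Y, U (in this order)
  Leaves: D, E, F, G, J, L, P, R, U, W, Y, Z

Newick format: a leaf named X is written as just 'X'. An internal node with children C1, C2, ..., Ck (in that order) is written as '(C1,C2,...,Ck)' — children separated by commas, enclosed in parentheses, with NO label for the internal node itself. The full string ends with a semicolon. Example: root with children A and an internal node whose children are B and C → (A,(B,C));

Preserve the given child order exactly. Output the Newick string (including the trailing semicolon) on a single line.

Answer: ((G,D,W,Z),((F,(Y,U)),P,E,(J,R,L)));

Derivation:
internal I5 with children ['I4', 'I3']
  internal I4 with children ['G', 'D', 'W', 'Z']
    leaf 'G' → 'G'
    leaf 'D' → 'D'
    leaf 'W' → 'W'
    leaf 'Z' → 'Z'
  → '(G,D,W,Z)'
  internal I3 with children ['I2', 'P', 'E', 'I0']
    internal I2 with children ['F', 'I1']
      leaf 'F' → 'F'
      internal I1 with children ['Y', 'U']
        leaf 'Y' → 'Y'
        leaf 'U' → 'U'
      → '(Y,U)'
    → '(F,(Y,U))'
    leaf 'P' → 'P'
    leaf 'E' → 'E'
    internal I0 with children ['J', 'R', 'L']
      leaf 'J' → 'J'
      leaf 'R' → 'R'
      leaf 'L' → 'L'
    → '(J,R,L)'
  → '((F,(Y,U)),P,E,(J,R,L))'
→ '((G,D,W,Z),((F,(Y,U)),P,E,(J,R,L)))'
Final: ((G,D,W,Z),((F,(Y,U)),P,E,(J,R,L)));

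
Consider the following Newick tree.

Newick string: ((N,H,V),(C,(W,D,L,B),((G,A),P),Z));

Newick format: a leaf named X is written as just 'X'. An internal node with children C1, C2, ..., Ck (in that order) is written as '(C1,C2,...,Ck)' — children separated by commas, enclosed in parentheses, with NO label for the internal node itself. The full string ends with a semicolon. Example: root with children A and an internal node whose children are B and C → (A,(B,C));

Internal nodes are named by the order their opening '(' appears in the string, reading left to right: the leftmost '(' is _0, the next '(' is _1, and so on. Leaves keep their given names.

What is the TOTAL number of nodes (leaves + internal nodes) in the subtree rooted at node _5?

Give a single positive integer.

Answer: 3

Derivation:
Newick: ((N,H,V),(C,(W,D,L,B),((G,A),P),Z));
Locate _5: it is the '(' at position 23 (the 6th '(' reading left to right).
Query: subtree rooted at _5
_5: subtree_size = 1 + 2
  G: subtree_size = 1 + 0
  A: subtree_size = 1 + 0
Total subtree size of _5: 3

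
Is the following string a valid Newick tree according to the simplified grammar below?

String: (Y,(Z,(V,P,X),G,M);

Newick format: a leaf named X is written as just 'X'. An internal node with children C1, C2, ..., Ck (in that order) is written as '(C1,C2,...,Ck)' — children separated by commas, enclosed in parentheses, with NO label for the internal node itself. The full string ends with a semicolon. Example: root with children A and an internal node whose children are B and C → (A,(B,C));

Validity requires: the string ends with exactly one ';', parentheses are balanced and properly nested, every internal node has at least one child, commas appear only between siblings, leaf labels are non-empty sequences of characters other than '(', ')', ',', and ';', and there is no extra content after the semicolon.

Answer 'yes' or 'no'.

Input: (Y,(Z,(V,P,X),G,M);
Paren balance: 3 '(' vs 2 ')' MISMATCH
Ends with single ';': True
Full parse: FAILS (expected , or ) at pos 18)
Valid: False

Answer: no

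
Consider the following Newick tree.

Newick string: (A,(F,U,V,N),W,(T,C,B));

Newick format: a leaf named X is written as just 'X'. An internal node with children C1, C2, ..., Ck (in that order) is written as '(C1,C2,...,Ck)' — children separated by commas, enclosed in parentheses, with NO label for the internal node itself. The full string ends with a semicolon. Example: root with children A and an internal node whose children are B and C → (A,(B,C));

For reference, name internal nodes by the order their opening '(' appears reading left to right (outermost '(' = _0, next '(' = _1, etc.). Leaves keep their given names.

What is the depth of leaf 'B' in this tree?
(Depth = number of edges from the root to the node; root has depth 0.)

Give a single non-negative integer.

Newick: (A,(F,U,V,N),W,(T,C,B));
Naming internals by '(' encounter order: outermost '(' = _0, next = _1, ...
Query node: B
Path from root: _0 -> _2 -> B
Depth of B: 2 (number of edges from root)

Answer: 2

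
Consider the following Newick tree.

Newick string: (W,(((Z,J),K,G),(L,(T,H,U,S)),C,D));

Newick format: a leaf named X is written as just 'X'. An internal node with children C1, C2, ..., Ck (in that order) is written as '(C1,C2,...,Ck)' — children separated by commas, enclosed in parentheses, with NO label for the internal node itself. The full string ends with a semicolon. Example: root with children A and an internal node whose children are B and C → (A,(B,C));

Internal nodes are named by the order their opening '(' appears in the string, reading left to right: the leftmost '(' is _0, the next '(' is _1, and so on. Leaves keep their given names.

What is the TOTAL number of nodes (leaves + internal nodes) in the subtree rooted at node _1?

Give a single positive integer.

Answer: 16

Derivation:
Newick: (W,(((Z,J),K,G),(L,(T,H,U,S)),C,D));
Locate _1: it is the '(' at position 3 (the 2nd '(' reading left to right).
Query: subtree rooted at _1
_1: subtree_size = 1 + 15
  _2: subtree_size = 1 + 5
    _3: subtree_size = 1 + 2
      Z: subtree_size = 1 + 0
      J: subtree_size = 1 + 0
    K: subtree_size = 1 + 0
    G: subtree_size = 1 + 0
  _4: subtree_size = 1 + 6
    L: subtree_size = 1 + 0
    _5: subtree_size = 1 + 4
      T: subtree_size = 1 + 0
      H: subtree_size = 1 + 0
      U: subtree_size = 1 + 0
      S: subtree_size = 1 + 0
  C: subtree_size = 1 + 0
  D: subtree_size = 1 + 0
Total subtree size of _1: 16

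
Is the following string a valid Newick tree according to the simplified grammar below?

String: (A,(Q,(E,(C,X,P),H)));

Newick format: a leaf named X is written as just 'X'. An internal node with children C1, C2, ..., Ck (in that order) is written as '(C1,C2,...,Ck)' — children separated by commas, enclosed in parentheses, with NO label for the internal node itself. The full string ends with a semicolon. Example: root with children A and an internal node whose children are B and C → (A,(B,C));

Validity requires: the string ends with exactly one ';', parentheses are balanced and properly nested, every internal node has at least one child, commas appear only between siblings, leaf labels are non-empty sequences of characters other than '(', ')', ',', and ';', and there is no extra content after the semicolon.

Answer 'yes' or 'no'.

Input: (A,(Q,(E,(C,X,P),H)));
Paren balance: 4 '(' vs 4 ')' OK
Ends with single ';': True
Full parse: OK
Valid: True

Answer: yes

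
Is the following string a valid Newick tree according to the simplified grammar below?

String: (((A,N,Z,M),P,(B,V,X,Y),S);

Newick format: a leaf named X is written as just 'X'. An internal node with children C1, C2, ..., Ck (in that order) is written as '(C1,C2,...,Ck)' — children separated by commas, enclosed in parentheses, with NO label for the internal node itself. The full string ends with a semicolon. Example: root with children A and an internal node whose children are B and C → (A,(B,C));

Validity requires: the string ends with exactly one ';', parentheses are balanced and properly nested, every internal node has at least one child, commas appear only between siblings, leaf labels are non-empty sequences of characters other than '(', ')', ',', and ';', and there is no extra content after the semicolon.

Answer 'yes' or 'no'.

Input: (((A,N,Z,M),P,(B,V,X,Y),S);
Paren balance: 4 '(' vs 3 ')' MISMATCH
Ends with single ';': True
Full parse: FAILS (expected , or ) at pos 26)
Valid: False

Answer: no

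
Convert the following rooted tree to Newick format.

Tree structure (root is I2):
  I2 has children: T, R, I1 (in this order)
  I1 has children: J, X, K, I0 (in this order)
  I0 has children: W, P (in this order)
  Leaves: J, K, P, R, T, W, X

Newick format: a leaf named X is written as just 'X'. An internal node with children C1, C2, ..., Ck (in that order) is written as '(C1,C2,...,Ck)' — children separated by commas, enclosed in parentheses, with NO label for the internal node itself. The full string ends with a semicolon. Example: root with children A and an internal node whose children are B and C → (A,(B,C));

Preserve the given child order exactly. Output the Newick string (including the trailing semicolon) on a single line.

Answer: (T,R,(J,X,K,(W,P)));

Derivation:
internal I2 with children ['T', 'R', 'I1']
  leaf 'T' → 'T'
  leaf 'R' → 'R'
  internal I1 with children ['J', 'X', 'K', 'I0']
    leaf 'J' → 'J'
    leaf 'X' → 'X'
    leaf 'K' → 'K'
    internal I0 with children ['W', 'P']
      leaf 'W' → 'W'
      leaf 'P' → 'P'
    → '(W,P)'
  → '(J,X,K,(W,P))'
→ '(T,R,(J,X,K,(W,P)))'
Final: (T,R,(J,X,K,(W,P)));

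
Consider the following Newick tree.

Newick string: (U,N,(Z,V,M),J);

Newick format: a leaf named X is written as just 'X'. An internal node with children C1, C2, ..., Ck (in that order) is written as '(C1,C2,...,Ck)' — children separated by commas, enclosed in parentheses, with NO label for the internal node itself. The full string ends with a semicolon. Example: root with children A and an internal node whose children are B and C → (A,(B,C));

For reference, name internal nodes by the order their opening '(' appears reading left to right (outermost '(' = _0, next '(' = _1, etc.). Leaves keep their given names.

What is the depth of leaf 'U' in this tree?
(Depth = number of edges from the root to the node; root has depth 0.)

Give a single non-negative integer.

Newick: (U,N,(Z,V,M),J);
Naming internals by '(' encounter order: outermost '(' = _0, next = _1, ...
Query node: U
Path from root: _0 -> U
Depth of U: 1 (number of edges from root)

Answer: 1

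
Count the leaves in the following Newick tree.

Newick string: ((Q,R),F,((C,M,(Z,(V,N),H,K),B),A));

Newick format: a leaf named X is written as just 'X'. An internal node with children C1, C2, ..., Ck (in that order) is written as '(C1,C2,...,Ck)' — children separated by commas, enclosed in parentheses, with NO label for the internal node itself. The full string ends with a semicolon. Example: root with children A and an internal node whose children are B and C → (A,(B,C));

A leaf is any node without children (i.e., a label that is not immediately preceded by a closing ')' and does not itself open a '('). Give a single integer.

Answer: 12

Derivation:
Newick: ((Q,R),F,((C,M,(Z,(V,N),H,K),B),A));
Scan left-to-right; a leaf is any maximal label run not followed by '(':
  pos 2: leaf 'Q' → count = 1
  pos 4: leaf 'R' → count = 2
  pos 7: leaf 'F' → count = 3
  pos 11: leaf 'C' → count = 4
  pos 13: leaf 'M' → count = 5
  pos 16: leaf 'Z' → count = 6
  pos 19: leaf 'V' → count = 7
  pos 21: leaf 'N' → count = 8
  pos 24: leaf 'H' → count = 9
  pos 26: leaf 'K' → count = 10
  pos 29: leaf 'B' → count = 11
  pos 32: leaf 'A' → count = 12
Total leaves: 12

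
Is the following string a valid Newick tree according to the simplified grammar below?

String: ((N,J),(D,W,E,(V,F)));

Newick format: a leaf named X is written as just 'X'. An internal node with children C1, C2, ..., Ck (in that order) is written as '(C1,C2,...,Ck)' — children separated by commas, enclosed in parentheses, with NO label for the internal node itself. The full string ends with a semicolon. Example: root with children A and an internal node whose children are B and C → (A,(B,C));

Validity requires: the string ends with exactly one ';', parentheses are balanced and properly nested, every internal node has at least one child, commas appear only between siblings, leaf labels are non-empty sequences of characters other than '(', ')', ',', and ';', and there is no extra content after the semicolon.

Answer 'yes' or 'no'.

Input: ((N,J),(D,W,E,(V,F)));
Paren balance: 4 '(' vs 4 ')' OK
Ends with single ';': True
Full parse: OK
Valid: True

Answer: yes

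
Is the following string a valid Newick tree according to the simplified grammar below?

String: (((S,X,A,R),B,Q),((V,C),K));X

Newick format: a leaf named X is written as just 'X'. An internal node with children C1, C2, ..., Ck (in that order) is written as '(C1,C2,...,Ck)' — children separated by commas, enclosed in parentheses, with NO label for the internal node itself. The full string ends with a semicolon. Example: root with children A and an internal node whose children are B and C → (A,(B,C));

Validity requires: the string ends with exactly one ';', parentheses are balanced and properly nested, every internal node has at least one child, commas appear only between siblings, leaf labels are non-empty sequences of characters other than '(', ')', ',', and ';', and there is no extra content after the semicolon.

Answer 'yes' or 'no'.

Input: (((S,X,A,R),B,Q),((V,C),K));X
Paren balance: 5 '(' vs 5 ')' OK
Ends with single ';': False
Full parse: FAILS (must end with ;)
Valid: False

Answer: no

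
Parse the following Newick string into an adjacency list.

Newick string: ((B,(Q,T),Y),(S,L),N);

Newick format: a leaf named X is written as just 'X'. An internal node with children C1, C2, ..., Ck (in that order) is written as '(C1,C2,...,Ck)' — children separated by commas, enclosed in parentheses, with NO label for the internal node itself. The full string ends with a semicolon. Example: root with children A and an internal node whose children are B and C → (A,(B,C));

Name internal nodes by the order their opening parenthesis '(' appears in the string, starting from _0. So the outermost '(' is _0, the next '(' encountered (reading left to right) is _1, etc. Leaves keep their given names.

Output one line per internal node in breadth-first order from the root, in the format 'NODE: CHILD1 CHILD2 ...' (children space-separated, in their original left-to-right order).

Input: ((B,(Q,T),Y),(S,L),N);
Scanning left-to-right, naming '(' by encounter order:
  pos 0: '(' -> open internal node _0 (depth 1)
  pos 1: '(' -> open internal node _1 (depth 2)
  pos 4: '(' -> open internal node _2 (depth 3)
  pos 8: ')' -> close internal node _2 (now at depth 2)
  pos 11: ')' -> close internal node _1 (now at depth 1)
  pos 13: '(' -> open internal node _3 (depth 2)
  pos 17: ')' -> close internal node _3 (now at depth 1)
  pos 20: ')' -> close internal node _0 (now at depth 0)
Total internal nodes: 4
BFS adjacency from root:
  _0: _1 _3 N
  _1: B _2 Y
  _3: S L
  _2: Q T

Answer: _0: _1 _3 N
_1: B _2 Y
_3: S L
_2: Q T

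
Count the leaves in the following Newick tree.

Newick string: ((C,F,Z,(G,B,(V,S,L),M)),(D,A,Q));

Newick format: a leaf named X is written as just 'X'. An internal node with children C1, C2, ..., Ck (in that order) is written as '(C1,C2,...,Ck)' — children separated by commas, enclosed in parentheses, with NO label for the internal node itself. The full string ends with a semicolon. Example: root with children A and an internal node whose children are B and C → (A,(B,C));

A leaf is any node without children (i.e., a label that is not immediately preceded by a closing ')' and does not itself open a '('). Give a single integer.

Answer: 12

Derivation:
Newick: ((C,F,Z,(G,B,(V,S,L),M)),(D,A,Q));
Scan left-to-right; a leaf is any maximal label run not followed by '(':
  pos 2: leaf 'C' → count = 1
  pos 4: leaf 'F' → count = 2
  pos 6: leaf 'Z' → count = 3
  pos 9: leaf 'G' → count = 4
  pos 11: leaf 'B' → count = 5
  pos 14: leaf 'V' → count = 6
  pos 16: leaf 'S' → count = 7
  pos 18: leaf 'L' → count = 8
  pos 21: leaf 'M' → count = 9
  pos 26: leaf 'D' → count = 10
  pos 28: leaf 'A' → count = 11
  pos 30: leaf 'Q' → count = 12
Total leaves: 12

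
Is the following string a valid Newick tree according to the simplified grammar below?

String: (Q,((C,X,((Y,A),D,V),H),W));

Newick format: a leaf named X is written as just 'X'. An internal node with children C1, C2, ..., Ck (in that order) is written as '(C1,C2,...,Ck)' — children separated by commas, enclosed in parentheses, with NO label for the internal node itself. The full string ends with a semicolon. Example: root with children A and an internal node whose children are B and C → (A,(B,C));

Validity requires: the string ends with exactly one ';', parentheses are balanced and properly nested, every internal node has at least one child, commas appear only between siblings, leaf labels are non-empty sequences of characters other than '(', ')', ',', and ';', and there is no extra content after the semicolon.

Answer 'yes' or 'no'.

Input: (Q,((C,X,((Y,A),D,V),H),W));
Paren balance: 5 '(' vs 5 ')' OK
Ends with single ';': True
Full parse: OK
Valid: True

Answer: yes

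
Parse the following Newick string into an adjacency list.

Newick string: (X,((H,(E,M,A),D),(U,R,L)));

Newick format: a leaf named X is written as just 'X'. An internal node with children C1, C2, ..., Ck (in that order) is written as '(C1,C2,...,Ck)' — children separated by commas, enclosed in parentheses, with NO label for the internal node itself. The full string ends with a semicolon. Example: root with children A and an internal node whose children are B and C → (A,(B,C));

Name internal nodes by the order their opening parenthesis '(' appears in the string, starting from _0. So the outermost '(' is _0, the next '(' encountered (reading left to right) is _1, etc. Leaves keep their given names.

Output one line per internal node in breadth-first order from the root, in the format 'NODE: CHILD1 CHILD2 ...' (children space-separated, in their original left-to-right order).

Answer: _0: X _1
_1: _2 _4
_2: H _3 D
_4: U R L
_3: E M A

Derivation:
Input: (X,((H,(E,M,A),D),(U,R,L)));
Scanning left-to-right, naming '(' by encounter order:
  pos 0: '(' -> open internal node _0 (depth 1)
  pos 3: '(' -> open internal node _1 (depth 2)
  pos 4: '(' -> open internal node _2 (depth 3)
  pos 7: '(' -> open internal node _3 (depth 4)
  pos 13: ')' -> close internal node _3 (now at depth 3)
  pos 16: ')' -> close internal node _2 (now at depth 2)
  pos 18: '(' -> open internal node _4 (depth 3)
  pos 24: ')' -> close internal node _4 (now at depth 2)
  pos 25: ')' -> close internal node _1 (now at depth 1)
  pos 26: ')' -> close internal node _0 (now at depth 0)
Total internal nodes: 5
BFS adjacency from root:
  _0: X _1
  _1: _2 _4
  _2: H _3 D
  _4: U R L
  _3: E M A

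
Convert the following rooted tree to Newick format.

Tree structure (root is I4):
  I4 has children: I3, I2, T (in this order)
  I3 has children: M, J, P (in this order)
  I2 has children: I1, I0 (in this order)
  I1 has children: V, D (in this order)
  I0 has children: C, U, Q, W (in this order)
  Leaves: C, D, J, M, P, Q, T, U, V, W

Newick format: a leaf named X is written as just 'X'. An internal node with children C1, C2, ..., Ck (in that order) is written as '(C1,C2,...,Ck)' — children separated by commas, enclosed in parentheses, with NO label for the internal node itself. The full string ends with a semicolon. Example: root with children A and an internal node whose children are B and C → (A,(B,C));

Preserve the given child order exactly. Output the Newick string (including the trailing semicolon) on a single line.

internal I4 with children ['I3', 'I2', 'T']
  internal I3 with children ['M', 'J', 'P']
    leaf 'M' → 'M'
    leaf 'J' → 'J'
    leaf 'P' → 'P'
  → '(M,J,P)'
  internal I2 with children ['I1', 'I0']
    internal I1 with children ['V', 'D']
      leaf 'V' → 'V'
      leaf 'D' → 'D'
    → '(V,D)'
    internal I0 with children ['C', 'U', 'Q', 'W']
      leaf 'C' → 'C'
      leaf 'U' → 'U'
      leaf 'Q' → 'Q'
      leaf 'W' → 'W'
    → '(C,U,Q,W)'
  → '((V,D),(C,U,Q,W))'
  leaf 'T' → 'T'
→ '((M,J,P),((V,D),(C,U,Q,W)),T)'
Final: ((M,J,P),((V,D),(C,U,Q,W)),T);

Answer: ((M,J,P),((V,D),(C,U,Q,W)),T);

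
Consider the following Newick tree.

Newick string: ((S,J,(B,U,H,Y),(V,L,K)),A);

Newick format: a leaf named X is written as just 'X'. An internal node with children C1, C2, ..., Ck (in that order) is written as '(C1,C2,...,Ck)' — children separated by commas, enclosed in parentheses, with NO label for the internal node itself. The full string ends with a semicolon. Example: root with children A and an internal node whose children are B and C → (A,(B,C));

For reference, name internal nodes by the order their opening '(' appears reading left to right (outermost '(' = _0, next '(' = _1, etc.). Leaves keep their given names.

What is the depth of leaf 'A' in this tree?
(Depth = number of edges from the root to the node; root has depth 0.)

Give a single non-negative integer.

Answer: 1

Derivation:
Newick: ((S,J,(B,U,H,Y),(V,L,K)),A);
Naming internals by '(' encounter order: outermost '(' = _0, next = _1, ...
Query node: A
Path from root: _0 -> A
Depth of A: 1 (number of edges from root)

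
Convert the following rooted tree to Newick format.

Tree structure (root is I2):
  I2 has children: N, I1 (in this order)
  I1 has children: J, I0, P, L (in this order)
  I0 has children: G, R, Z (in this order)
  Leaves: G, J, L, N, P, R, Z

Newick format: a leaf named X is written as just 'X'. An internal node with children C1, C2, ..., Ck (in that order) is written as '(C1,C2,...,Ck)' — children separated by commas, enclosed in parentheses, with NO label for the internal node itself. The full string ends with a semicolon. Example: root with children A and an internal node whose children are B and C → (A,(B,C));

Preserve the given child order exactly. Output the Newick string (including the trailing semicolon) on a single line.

Answer: (N,(J,(G,R,Z),P,L));

Derivation:
internal I2 with children ['N', 'I1']
  leaf 'N' → 'N'
  internal I1 with children ['J', 'I0', 'P', 'L']
    leaf 'J' → 'J'
    internal I0 with children ['G', 'R', 'Z']
      leaf 'G' → 'G'
      leaf 'R' → 'R'
      leaf 'Z' → 'Z'
    → '(G,R,Z)'
    leaf 'P' → 'P'
    leaf 'L' → 'L'
  → '(J,(G,R,Z),P,L)'
→ '(N,(J,(G,R,Z),P,L))'
Final: (N,(J,(G,R,Z),P,L));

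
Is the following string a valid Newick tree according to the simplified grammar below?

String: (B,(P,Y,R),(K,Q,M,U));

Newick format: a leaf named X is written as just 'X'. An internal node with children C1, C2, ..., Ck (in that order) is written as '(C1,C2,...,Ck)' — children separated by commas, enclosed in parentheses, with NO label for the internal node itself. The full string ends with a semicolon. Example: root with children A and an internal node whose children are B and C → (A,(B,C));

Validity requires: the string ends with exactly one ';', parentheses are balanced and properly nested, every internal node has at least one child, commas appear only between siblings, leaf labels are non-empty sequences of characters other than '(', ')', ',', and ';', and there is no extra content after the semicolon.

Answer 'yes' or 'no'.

Answer: yes

Derivation:
Input: (B,(P,Y,R),(K,Q,M,U));
Paren balance: 3 '(' vs 3 ')' OK
Ends with single ';': True
Full parse: OK
Valid: True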